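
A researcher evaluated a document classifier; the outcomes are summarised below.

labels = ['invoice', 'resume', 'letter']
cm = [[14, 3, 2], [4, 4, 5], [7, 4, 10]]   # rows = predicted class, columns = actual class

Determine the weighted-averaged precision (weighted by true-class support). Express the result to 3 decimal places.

0.564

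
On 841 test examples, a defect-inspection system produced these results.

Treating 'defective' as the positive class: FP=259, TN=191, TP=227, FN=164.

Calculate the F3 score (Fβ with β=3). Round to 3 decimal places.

0.567

Fβ = (1+β²)·TP / ((1+β²)·TP + β²·FN + FP), with β²=9
= 10·227 / (10·227 + 9·164 + 259) = 0.567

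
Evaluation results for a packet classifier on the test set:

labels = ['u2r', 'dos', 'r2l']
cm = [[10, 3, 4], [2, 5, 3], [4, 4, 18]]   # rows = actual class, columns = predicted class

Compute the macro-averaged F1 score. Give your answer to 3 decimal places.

0.589

Per-class F1 score (2·TP/(2·TP+FP+FN)):
  u2r: TP=10, FP=2+4=6, FN=3+4=7 → 20/33 = 0.6061
  dos: TP=5, FP=3+4=7, FN=2+3=5 → 10/22 = 0.4545
  r2l: TP=18, FP=4+3=7, FN=4+4=8 → 36/51 = 0.7059
Macro-F1 score = mean = (0.6061 + 0.4545 + 0.7059) / 3 = 0.589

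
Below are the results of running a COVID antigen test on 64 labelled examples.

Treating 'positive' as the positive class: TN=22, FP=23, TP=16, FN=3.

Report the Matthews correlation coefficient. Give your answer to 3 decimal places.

0.310

MCC = (TP·TN − FP·FN) / √((TP+FP)(TP+FN)(TN+FP)(TN+FN))
Numerator = 16·22 − 23·3 = 283
Denominator = √(39·19·45·25) = √833625 = 913.0307
MCC = 283 / 913.0307 = 0.310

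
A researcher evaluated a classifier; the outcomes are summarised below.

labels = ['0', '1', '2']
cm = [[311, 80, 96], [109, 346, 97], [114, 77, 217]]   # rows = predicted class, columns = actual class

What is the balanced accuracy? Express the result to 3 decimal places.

0.600

Balanced accuracy = mean of per-class recall.
  0: recall = 311/534 = 0.5824
  1: recall = 346/503 = 0.6879
  2: recall = 217/410 = 0.5293
Mean = (0.5824 + 0.6879 + 0.5293) / 3 = 0.600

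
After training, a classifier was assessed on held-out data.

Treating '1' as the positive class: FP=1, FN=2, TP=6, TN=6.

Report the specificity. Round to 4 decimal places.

Specificity = TN/(TN+FP) = 6/(6+1) = 0.8571

0.8571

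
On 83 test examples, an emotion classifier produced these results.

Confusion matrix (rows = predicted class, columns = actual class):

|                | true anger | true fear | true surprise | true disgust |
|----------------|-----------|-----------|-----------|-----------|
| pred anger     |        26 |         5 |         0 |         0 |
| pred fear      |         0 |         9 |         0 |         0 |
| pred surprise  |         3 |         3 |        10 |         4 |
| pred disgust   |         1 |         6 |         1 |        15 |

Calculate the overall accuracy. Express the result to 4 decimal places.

Accuracy = trace / total = (26+9+10+15=60) / 83 = 60/83 = 0.7229

0.7229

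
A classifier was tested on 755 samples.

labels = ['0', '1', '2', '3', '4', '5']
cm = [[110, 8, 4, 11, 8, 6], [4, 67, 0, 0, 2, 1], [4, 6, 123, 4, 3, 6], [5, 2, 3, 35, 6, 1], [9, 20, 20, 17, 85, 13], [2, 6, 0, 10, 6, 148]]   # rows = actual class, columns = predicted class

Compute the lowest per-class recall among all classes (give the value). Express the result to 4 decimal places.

0.5183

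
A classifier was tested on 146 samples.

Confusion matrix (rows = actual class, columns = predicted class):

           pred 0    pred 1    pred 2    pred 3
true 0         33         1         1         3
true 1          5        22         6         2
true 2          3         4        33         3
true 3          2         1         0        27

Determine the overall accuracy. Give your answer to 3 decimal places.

Accuracy = trace / total = (33+22+33+27=115) / 146 = 115/146 = 0.788

0.788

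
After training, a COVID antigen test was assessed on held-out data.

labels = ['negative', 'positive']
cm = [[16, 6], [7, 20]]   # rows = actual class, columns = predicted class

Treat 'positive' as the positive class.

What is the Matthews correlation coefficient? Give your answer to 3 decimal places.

0.466

MCC = (TP·TN − FP·FN) / √((TP+FP)(TP+FN)(TN+FP)(TN+FN))
Numerator = 20·16 − 6·7 = 278
Denominator = √(26·27·22·23) = √355212 = 595.9966
MCC = 278 / 595.9966 = 0.466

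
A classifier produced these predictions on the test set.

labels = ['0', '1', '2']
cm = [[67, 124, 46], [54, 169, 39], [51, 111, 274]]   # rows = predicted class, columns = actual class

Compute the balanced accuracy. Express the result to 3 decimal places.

Balanced accuracy = mean of per-class recall.
  0: recall = 67/172 = 0.3895
  1: recall = 169/404 = 0.4183
  2: recall = 274/359 = 0.7632
Mean = (0.3895 + 0.4183 + 0.7632) / 3 = 0.524

0.524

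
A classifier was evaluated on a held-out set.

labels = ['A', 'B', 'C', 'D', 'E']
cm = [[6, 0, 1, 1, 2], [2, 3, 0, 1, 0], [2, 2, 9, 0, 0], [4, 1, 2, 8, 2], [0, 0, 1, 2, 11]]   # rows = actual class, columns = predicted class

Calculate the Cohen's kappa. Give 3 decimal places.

0.514

Observed agreement pₒ = trace/N = 37/60 = 0.6167
Expected agreement pₑ = Σ (rowᵢ·colᵢ)/N² = (10·14 + 6·6 + 13·13 + 17·12 + 14·15)/60² = 0.2108
κ = (pₒ − pₑ)/(1 − pₑ) = (0.6167 − 0.2108)/(1 − 0.2108) = 0.514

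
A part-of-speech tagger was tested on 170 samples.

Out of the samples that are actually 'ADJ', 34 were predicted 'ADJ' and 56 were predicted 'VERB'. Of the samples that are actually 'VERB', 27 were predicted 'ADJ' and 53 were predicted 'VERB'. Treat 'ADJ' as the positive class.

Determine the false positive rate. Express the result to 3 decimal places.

FPR = FP/(FP+TN) = 27/(27+53) = 0.338

0.338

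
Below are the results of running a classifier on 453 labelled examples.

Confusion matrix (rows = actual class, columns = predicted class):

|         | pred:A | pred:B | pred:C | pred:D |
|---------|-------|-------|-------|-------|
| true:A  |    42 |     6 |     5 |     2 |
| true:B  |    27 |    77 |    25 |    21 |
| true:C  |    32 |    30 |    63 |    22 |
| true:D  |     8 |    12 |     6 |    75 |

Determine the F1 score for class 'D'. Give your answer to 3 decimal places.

0.679

Take TP from the diagonal, FP from the rest of the 'D' prediction marginal, FN from the rest of the 'D' actual marginal.
F1 score = 2·TP/(2·TP+FP+FN).
D: TP=75, FP=2+21+22=45, FN=8+12+6=26 → 150/221 = 0.6787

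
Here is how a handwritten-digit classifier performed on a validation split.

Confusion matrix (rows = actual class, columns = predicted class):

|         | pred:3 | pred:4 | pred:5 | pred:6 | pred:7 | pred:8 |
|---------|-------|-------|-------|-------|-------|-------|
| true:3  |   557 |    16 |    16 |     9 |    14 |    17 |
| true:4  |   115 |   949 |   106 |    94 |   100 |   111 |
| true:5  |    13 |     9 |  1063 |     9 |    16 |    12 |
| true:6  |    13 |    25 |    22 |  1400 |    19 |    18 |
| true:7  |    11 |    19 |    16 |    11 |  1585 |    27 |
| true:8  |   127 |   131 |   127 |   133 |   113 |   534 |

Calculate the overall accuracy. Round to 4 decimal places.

Accuracy = trace / total = (557+949+1063+1400+1585+534=6088) / 7557 = 6088/7557 = 0.8056

0.8056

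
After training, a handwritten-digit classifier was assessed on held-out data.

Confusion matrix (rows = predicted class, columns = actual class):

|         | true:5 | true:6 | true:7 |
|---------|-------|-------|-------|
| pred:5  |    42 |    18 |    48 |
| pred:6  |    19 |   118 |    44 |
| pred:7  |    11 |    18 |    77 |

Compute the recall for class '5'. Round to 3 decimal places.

0.583

Take TP from the diagonal, FP from the rest of the '5' prediction marginal, FN from the rest of the '5' actual marginal.
recall = TP/(TP+FN).
5: TP=42, FN=19+11=30 → 42/72 = 0.5833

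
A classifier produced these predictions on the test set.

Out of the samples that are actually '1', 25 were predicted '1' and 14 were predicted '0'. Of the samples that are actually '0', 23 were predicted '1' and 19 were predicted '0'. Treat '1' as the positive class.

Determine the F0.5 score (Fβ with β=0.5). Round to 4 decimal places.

0.5411

Fβ = (1+β²)·TP / ((1+β²)·TP + β²·FN + FP), with β²=1/4
= 1.25·25 / (1.25·25 + 0.25·14 + 23) = 0.5411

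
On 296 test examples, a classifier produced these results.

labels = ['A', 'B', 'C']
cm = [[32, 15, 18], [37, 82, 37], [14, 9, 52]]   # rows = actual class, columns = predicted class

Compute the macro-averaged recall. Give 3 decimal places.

0.570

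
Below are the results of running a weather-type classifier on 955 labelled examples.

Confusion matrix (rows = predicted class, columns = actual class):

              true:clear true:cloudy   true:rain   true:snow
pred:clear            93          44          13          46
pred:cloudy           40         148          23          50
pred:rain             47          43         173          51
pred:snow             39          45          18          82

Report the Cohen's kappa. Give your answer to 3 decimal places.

Observed agreement pₒ = trace/N = 496/955 = 0.5194
Expected agreement pₑ = Σ (rowᵢ·colᵢ)/N² = (219·196 + 280·261 + 227·314 + 229·184)/955² = 0.2515
κ = (pₒ − pₑ)/(1 − pₑ) = (0.5194 − 0.2515)/(1 − 0.2515) = 0.358

0.358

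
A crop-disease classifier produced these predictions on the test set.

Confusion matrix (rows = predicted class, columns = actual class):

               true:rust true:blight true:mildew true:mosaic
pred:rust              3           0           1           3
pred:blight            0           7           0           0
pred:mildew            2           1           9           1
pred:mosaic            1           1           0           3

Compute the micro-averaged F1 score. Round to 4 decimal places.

0.6875

Micro-averaging pools counts across classes: ΣTP=22, ΣFP=10, ΣFN=10.
Micro-F1 score = 2·TP/(2·TP+FP+FN) on pooled counts = 0.6875 (equals overall accuracy in single-label multiclass).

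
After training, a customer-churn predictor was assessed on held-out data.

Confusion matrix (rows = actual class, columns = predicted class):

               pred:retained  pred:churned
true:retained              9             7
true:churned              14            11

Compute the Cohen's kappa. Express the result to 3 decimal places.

Observed agreement pₒ = trace/N = 20/41 = 0.4878
Expected agreement pₑ = Σ (rowᵢ·colᵢ)/N² = (16·23 + 25·18)/41² = 0.4866
κ = (pₒ − pₑ)/(1 − pₑ) = (0.4878 − 0.4866)/(1 − 0.4866) = 0.002

0.002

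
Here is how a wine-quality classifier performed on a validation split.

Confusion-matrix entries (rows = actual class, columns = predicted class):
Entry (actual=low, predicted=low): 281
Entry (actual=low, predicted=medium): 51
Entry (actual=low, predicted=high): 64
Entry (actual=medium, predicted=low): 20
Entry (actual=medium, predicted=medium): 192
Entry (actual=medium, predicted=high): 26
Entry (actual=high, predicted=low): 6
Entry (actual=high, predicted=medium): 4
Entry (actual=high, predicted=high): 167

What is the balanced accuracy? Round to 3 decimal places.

0.820

Balanced accuracy = mean of per-class recall.
  low: recall = 281/396 = 0.7096
  medium: recall = 192/238 = 0.8067
  high: recall = 167/177 = 0.9435
Mean = (0.7096 + 0.8067 + 0.9435) / 3 = 0.820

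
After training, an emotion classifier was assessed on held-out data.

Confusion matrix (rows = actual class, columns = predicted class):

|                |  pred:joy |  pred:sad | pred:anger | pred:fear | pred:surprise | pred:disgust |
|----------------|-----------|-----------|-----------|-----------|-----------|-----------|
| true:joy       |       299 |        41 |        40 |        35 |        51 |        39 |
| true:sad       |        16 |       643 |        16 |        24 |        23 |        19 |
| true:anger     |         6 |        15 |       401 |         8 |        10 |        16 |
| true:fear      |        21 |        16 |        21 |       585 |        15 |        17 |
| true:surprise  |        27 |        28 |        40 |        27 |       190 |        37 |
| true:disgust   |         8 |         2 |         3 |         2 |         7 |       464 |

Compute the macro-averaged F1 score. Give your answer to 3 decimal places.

0.780

Per-class F1 score (2·TP/(2·TP+FP+FN)):
  joy: TP=299, FP=16+6+21+27+8=78, FN=41+40+35+51+39=206 → 598/882 = 0.6780
  sad: TP=643, FP=41+15+16+28+2=102, FN=16+16+24+23+19=98 → 1286/1486 = 0.8654
  anger: TP=401, FP=40+16+21+40+3=120, FN=6+15+8+10+16=55 → 802/977 = 0.8209
  fear: TP=585, FP=35+24+8+27+2=96, FN=21+16+21+15+17=90 → 1170/1356 = 0.8628
  surprise: TP=190, FP=51+23+10+15+7=106, FN=27+28+40+27+37=159 → 380/645 = 0.5891
  disgust: TP=464, FP=39+19+16+17+37=128, FN=8+2+3+2+7=22 → 928/1078 = 0.8609
Macro-F1 score = mean = (0.6780 + 0.8654 + 0.8209 + 0.8628 + 0.5891 + 0.8609) / 6 = 0.780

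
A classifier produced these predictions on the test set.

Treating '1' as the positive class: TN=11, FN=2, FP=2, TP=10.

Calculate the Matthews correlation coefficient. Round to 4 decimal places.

0.6795

MCC = (TP·TN − FP·FN) / √((TP+FP)(TP+FN)(TN+FP)(TN+FN))
Numerator = 10·11 − 2·2 = 106
Denominator = √(12·12·13·13) = √24336 = 156.0000
MCC = 106 / 156.0000 = 0.6795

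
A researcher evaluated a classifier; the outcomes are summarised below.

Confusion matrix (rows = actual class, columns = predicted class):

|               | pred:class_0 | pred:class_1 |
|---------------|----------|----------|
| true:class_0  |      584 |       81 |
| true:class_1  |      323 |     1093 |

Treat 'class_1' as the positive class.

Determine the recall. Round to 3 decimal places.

0.772

Recall = TP/(TP+FN) = 1093/(1093+323) = 1093/1416 = 0.772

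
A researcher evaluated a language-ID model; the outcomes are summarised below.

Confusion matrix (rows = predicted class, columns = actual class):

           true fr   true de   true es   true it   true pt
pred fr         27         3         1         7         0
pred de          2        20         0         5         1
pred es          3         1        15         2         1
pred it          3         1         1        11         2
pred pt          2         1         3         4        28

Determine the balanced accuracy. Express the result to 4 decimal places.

0.7007

Balanced accuracy = mean of per-class recall.
  fr: recall = 27/37 = 0.72973
  de: recall = 20/26 = 0.76923
  es: recall = 15/20 = 0.75000
  it: recall = 11/29 = 0.37931
  pt: recall = 28/32 = 0.87500
Mean = (0.72973 + 0.76923 + 0.75000 + 0.37931 + 0.87500) / 5 = 0.7007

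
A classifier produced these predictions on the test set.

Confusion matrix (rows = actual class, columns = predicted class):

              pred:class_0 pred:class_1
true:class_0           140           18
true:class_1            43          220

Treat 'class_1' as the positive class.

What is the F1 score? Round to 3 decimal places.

0.878

Precision = TP/(TP+FP) = 220/238 = 0.9244
Recall = TP/(TP+FN) = 220/263 = 0.8365
F1 = 2·TP/(2·TP+FP+FN) = 440/501 = 0.878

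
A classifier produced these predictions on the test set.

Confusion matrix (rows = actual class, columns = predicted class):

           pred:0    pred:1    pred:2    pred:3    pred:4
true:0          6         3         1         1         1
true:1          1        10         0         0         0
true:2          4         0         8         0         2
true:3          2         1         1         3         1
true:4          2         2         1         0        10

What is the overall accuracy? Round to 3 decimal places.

0.617

Accuracy = trace / total = (6+10+8+3+10=37) / 60 = 37/60 = 0.617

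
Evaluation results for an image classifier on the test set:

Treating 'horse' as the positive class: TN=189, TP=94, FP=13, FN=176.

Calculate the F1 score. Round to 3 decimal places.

Precision = TP/(TP+FP) = 94/107 = 0.8785
Recall = TP/(TP+FN) = 94/270 = 0.3481
F1 = 2·TP/(2·TP+FP+FN) = 188/377 = 0.499

0.499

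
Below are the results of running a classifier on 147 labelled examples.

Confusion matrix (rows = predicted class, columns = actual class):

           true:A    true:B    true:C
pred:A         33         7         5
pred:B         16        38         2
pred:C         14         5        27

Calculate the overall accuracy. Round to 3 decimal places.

Accuracy = trace / total = (33+38+27=98) / 147 = 98/147 = 0.667

0.667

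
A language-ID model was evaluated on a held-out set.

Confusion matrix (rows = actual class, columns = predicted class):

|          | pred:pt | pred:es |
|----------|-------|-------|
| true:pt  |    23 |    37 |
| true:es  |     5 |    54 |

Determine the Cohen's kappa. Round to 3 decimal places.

0.297

Observed agreement pₒ = trace/N = 77/119 = 0.6471
Expected agreement pₑ = Σ (rowᵢ·colᵢ)/N² = (60·28 + 59·91)/119² = 0.4978
κ = (pₒ − pₑ)/(1 − pₑ) = (0.6471 − 0.4978)/(1 − 0.4978) = 0.297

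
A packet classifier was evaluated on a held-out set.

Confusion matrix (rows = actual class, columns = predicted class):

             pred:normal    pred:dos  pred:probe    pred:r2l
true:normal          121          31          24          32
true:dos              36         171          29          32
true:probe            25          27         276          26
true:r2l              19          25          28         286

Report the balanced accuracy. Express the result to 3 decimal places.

0.700

Balanced accuracy = mean of per-class recall.
  normal: recall = 121/208 = 0.5817
  dos: recall = 171/268 = 0.6381
  probe: recall = 276/354 = 0.7797
  r2l: recall = 286/358 = 0.7989
Mean = (0.5817 + 0.6381 + 0.7797 + 0.7989) / 4 = 0.700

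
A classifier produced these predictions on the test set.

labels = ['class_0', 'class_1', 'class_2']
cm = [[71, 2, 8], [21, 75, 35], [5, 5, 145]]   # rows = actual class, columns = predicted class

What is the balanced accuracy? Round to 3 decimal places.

Balanced accuracy = mean of per-class recall.
  class_0: recall = 71/81 = 0.8765
  class_1: recall = 75/131 = 0.5725
  class_2: recall = 145/155 = 0.9355
Mean = (0.8765 + 0.5725 + 0.9355) / 3 = 0.795

0.795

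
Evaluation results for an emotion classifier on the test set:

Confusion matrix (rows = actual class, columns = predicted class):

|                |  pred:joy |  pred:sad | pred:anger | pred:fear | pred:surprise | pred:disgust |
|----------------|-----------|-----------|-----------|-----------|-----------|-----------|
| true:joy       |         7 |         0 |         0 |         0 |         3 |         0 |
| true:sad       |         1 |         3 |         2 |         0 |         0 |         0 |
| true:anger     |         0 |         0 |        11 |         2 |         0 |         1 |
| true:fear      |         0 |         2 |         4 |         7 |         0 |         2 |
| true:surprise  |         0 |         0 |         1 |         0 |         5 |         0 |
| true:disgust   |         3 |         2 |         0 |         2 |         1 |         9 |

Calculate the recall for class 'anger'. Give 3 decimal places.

0.786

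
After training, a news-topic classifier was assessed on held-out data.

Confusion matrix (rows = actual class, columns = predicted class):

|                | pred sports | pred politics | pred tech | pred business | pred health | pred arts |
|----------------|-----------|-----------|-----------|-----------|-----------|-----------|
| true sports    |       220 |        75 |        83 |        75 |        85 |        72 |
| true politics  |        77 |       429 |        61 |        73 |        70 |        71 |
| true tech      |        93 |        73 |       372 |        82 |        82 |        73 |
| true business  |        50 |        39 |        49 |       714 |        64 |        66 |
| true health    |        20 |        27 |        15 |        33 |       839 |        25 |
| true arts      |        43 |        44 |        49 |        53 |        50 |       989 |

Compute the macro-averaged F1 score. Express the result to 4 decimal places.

0.6307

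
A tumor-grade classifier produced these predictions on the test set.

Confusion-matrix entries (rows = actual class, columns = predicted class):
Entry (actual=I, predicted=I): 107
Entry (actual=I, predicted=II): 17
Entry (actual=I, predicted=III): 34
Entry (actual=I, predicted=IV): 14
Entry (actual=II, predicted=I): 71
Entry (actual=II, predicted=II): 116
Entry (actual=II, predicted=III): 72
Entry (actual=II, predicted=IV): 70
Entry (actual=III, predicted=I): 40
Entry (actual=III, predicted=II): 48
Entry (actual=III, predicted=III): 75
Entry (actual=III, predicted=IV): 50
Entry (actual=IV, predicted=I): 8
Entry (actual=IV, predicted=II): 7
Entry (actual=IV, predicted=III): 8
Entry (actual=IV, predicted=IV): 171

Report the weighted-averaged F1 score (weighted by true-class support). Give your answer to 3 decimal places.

Per-class F1 score (2·TP/(2·TP+FP+FN)):
  I: TP=107, FP=71+40+8=119, FN=17+34+14=65 → 214/398 = 0.5377
  II: TP=116, FP=17+48+7=72, FN=71+72+70=213 → 232/517 = 0.4487
  III: TP=75, FP=34+72+8=114, FN=40+48+50=138 → 150/402 = 0.3731
  IV: TP=171, FP=14+70+50=134, FN=8+7+8=23 → 342/499 = 0.6854
Weighted-F1 score = Σ (supportᵢ/N)·F1 scoreᵢ with N=908: (172/908)·0.5377 + (329/908)·0.4487 + (213/908)·0.3731 + (194/908)·0.6854 = 0.498

0.498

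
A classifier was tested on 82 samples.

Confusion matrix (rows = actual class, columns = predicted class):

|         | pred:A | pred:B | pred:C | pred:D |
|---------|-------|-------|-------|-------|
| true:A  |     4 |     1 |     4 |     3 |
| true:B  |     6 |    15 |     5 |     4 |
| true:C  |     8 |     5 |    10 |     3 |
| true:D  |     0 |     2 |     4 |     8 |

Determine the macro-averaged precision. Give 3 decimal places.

0.438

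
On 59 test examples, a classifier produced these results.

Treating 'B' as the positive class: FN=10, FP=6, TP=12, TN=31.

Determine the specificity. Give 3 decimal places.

Specificity = TN/(TN+FP) = 31/(31+6) = 0.838

0.838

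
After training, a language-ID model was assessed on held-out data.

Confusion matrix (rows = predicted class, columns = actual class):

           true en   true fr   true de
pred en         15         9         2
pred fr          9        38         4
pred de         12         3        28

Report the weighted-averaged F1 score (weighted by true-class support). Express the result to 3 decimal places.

0.665

Per-class F1 score (2·TP/(2·TP+FP+FN)):
  en: TP=15, FP=9+2=11, FN=9+12=21 → 30/62 = 0.4839
  fr: TP=38, FP=9+4=13, FN=9+3=12 → 76/101 = 0.7525
  de: TP=28, FP=12+3=15, FN=2+4=6 → 56/77 = 0.7273
Weighted-F1 score = Σ (supportᵢ/N)·F1 scoreᵢ with N=120: (36/120)·0.4839 + (50/120)·0.7525 + (34/120)·0.7273 = 0.665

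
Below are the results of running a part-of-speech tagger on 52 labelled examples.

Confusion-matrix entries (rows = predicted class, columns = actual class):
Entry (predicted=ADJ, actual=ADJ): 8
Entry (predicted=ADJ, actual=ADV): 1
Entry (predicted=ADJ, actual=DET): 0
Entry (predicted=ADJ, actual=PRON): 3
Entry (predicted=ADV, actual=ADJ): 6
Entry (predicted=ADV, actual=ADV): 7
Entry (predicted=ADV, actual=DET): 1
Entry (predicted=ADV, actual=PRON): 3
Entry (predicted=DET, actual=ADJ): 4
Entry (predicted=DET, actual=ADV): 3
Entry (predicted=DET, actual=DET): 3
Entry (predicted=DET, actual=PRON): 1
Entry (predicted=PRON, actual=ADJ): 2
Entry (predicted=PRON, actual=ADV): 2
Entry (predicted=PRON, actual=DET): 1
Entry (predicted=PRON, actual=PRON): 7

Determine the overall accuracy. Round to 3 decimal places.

Accuracy = trace / total = (8+7+3+7=25) / 52 = 25/52 = 0.481

0.481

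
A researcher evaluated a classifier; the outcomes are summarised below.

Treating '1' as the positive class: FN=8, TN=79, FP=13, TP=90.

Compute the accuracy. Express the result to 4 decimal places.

Accuracy = (TP+TN)/N = (90+79)/190 = 0.8895

0.8895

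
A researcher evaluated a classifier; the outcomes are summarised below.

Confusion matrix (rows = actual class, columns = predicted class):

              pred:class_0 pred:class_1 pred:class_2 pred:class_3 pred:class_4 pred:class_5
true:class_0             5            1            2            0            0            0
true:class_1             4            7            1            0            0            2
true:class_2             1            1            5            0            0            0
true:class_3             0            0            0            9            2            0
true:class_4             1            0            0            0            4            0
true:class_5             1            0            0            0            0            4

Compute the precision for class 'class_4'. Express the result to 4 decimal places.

precision = TP/(TP+FP).
class_4: TP=4, FP=0+0+0+2+0=2 → 4/6 = 0.66667

0.6667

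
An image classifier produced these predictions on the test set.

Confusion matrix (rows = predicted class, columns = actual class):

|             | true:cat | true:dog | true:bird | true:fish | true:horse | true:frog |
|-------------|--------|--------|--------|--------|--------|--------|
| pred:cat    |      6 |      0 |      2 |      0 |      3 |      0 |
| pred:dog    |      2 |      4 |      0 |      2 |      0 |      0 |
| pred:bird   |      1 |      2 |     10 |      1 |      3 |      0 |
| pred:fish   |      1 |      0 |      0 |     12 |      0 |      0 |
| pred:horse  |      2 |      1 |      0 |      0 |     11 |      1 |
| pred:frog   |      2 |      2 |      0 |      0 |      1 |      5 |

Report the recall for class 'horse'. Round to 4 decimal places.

One-vs-rest for 'horse': TP = diagonal; FP = other classes predicted 'horse'; FN = 'horse' predicted as other.
recall = TP/(TP+FN).
horse: TP=11, FN=3+0+3+0+1=7 → 11/18 = 0.61111

0.6111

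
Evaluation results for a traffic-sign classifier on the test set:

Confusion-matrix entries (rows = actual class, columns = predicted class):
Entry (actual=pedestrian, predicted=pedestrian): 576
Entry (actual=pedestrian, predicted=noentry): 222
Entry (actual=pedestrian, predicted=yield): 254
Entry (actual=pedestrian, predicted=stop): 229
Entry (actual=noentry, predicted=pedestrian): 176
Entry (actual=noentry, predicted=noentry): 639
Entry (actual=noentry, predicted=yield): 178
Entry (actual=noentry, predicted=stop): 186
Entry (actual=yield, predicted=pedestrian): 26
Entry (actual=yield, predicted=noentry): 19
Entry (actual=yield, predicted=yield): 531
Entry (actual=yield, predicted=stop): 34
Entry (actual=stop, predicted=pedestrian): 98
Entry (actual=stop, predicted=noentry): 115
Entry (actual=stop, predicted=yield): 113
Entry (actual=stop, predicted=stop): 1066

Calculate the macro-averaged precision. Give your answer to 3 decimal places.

Per-class precision (TP/(TP+FP)):
  pedestrian: TP=576, FP=176+26+98=300 → 576/876 = 0.6575
  noentry: TP=639, FP=222+19+115=356 → 639/995 = 0.6422
  yield: TP=531, FP=254+178+113=545 → 531/1076 = 0.4935
  stop: TP=1066, FP=229+186+34=449 → 1066/1515 = 0.7036
Macro-precision = mean = (0.6575 + 0.6422 + 0.4935 + 0.7036) / 4 = 0.624

0.624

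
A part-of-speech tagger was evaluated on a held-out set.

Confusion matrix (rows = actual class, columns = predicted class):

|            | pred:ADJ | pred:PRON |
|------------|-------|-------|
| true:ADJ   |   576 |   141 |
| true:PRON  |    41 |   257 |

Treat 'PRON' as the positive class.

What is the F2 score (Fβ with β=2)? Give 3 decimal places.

Fβ = (1+β²)·TP / ((1+β²)·TP + β²·FN + FP), with β²=4
= 5·257 / (5·257 + 4·41 + 141) = 0.808

0.808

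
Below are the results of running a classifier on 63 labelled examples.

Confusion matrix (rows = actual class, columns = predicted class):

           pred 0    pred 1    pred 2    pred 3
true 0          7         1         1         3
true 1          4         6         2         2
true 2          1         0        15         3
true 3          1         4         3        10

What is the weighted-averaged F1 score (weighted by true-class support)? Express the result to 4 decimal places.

0.5983

Per-class F1 score (2·TP/(2·TP+FP+FN)):
  0: TP=7, FP=4+1+1=6, FN=1+1+3=5 → 14/25 = 0.56000
  1: TP=6, FP=1+0+4=5, FN=4+2+2=8 → 12/25 = 0.48000
  2: TP=15, FP=1+2+3=6, FN=1+0+3=4 → 30/40 = 0.75000
  3: TP=10, FP=3+2+3=8, FN=1+4+3=8 → 20/36 = 0.55556
Weighted-F1 score = Σ (supportᵢ/N)·F1 scoreᵢ with N=63: (12/63)·0.56000 + (14/63)·0.48000 + (19/63)·0.75000 + (18/63)·0.55556 = 0.5983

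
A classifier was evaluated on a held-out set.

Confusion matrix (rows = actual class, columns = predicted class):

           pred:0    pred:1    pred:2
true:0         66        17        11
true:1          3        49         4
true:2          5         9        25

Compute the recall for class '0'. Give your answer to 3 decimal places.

0.702

One-vs-rest for '0': TP = diagonal; FP = other classes predicted '0'; FN = '0' predicted as other.
recall = TP/(TP+FN).
0: TP=66, FN=17+11=28 → 66/94 = 0.7021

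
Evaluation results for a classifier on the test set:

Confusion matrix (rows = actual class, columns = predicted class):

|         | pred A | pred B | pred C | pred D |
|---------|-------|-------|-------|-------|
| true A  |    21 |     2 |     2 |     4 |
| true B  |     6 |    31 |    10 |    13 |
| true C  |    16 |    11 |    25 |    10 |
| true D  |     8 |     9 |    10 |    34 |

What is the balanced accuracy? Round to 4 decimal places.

0.5504

Balanced accuracy = mean of per-class recall.
  A: recall = 21/29 = 0.72414
  B: recall = 31/60 = 0.51667
  C: recall = 25/62 = 0.40323
  D: recall = 34/61 = 0.55738
Mean = (0.72414 + 0.51667 + 0.40323 + 0.55738) / 4 = 0.5504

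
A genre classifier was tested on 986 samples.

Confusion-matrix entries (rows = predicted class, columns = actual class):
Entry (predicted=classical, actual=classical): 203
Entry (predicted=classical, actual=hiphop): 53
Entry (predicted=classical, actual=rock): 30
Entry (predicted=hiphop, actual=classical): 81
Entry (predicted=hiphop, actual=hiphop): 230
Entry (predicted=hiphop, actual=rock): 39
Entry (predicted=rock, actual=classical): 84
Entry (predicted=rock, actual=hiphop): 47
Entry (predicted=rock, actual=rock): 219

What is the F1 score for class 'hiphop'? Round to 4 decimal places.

0.6765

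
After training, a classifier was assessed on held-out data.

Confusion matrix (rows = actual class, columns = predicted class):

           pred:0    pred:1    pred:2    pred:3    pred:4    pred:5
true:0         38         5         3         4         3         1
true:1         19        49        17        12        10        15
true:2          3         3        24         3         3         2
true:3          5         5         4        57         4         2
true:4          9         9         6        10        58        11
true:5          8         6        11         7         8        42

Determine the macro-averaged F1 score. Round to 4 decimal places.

0.5573

Per-class F1 score (2·TP/(2·TP+FP+FN)):
  0: TP=38, FP=19+3+5+9+8=44, FN=5+3+4+3+1=16 → 76/136 = 0.55882
  1: TP=49, FP=5+3+5+9+6=28, FN=19+17+12+10+15=73 → 98/199 = 0.49246
  2: TP=24, FP=3+17+4+6+11=41, FN=3+3+3+3+2=14 → 48/103 = 0.46602
  3: TP=57, FP=4+12+3+10+7=36, FN=5+5+4+4+2=20 → 114/170 = 0.67059
  4: TP=58, FP=3+10+3+4+8=28, FN=9+9+6+10+11=45 → 116/189 = 0.61376
  5: TP=42, FP=1+15+2+2+11=31, FN=8+6+11+7+8=40 → 84/155 = 0.54194
Macro-F1 score = mean = (0.55882 + 0.49246 + 0.46602 + 0.67059 + 0.61376 + 0.54194) / 6 = 0.5573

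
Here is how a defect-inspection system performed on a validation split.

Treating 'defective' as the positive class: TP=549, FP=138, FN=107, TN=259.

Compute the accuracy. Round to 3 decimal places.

0.767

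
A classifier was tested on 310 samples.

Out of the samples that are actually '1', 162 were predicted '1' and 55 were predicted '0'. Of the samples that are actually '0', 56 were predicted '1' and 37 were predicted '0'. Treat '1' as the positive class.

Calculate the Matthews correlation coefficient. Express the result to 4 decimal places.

MCC = (TP·TN − FP·FN) / √((TP+FP)(TP+FN)(TN+FP)(TN+FN))
Numerator = 162·37 − 56·55 = 2914
Denominator = √(218·217·93·92) = √404750136 = 20118.4029
MCC = 2914 / 20118.4029 = 0.1448

0.1448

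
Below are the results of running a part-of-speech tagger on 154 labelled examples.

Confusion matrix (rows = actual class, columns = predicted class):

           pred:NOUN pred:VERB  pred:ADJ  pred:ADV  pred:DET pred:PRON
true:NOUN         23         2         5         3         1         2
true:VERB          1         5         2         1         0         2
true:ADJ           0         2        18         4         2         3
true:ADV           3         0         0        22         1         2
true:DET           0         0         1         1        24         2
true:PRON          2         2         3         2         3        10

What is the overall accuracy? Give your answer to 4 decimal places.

0.6623

Accuracy = trace / total = (23+5+18+22+24+10=102) / 154 = 102/154 = 0.6623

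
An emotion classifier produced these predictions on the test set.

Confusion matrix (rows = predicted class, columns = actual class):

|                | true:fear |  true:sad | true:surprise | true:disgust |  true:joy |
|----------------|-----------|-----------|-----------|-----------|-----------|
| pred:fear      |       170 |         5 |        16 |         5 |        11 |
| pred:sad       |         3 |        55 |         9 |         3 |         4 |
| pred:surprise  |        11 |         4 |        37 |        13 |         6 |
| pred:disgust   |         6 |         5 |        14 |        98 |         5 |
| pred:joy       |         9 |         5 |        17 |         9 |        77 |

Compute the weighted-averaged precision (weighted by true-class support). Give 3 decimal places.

0.725

Per-class precision (TP/(TP+FP)):
  fear: TP=170, FP=5+16+5+11=37 → 170/207 = 0.8213
  sad: TP=55, FP=3+9+3+4=19 → 55/74 = 0.7432
  surprise: TP=37, FP=11+4+13+6=34 → 37/71 = 0.5211
  disgust: TP=98, FP=6+5+14+5=30 → 98/128 = 0.7656
  joy: TP=77, FP=9+5+17+9=40 → 77/117 = 0.6581
Weighted-precision = Σ (supportᵢ/N)·precisionᵢ with N=597: (199/597)·0.8213 + (74/597)·0.7432 + (93/597)·0.5211 + (128/597)·0.7656 + (103/597)·0.6581 = 0.725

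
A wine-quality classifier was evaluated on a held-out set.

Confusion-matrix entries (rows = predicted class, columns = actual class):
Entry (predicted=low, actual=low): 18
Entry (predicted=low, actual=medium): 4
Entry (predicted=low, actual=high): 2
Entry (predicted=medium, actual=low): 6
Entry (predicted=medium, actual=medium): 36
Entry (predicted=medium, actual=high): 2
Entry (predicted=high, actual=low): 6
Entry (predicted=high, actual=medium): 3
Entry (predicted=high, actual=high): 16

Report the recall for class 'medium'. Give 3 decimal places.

0.837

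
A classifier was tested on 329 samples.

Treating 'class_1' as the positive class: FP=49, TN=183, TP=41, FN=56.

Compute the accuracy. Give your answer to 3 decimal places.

Accuracy = (TP+TN)/N = (41+183)/329 = 0.681

0.681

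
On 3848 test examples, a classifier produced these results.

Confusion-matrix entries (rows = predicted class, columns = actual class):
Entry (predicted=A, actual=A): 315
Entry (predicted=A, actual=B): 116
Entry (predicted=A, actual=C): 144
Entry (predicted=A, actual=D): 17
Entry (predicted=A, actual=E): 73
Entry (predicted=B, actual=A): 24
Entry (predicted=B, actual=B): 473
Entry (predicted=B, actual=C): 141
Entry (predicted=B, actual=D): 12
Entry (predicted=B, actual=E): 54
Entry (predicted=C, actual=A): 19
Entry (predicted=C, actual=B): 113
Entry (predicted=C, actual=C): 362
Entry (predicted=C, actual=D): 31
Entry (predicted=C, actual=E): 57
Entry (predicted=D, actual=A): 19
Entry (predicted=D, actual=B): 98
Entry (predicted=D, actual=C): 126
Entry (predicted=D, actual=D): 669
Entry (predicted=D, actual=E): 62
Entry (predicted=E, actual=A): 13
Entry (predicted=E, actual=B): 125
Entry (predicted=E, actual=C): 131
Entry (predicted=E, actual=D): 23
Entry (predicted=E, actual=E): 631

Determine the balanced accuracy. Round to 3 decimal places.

Balanced accuracy = mean of per-class recall.
  A: recall = 315/390 = 0.8077
  B: recall = 473/925 = 0.5114
  C: recall = 362/904 = 0.4004
  D: recall = 669/752 = 0.8896
  E: recall = 631/877 = 0.7195
Mean = (0.8077 + 0.5114 + 0.4004 + 0.8896 + 0.7195) / 5 = 0.666

0.666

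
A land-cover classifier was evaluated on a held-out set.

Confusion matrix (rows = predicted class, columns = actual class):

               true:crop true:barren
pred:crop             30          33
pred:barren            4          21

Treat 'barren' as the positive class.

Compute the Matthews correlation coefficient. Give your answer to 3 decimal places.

MCC = (TP·TN − FP·FN) / √((TP+FP)(TP+FN)(TN+FP)(TN+FN))
Numerator = 21·30 − 4·33 = 498
Denominator = √(25·54·34·63) = √2891700 = 1700.4999
MCC = 498 / 1700.4999 = 0.293

0.293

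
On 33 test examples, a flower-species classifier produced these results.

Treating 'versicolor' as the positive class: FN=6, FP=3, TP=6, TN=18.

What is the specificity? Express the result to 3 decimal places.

0.857

Specificity = TN/(TN+FP) = 18/(18+3) = 0.857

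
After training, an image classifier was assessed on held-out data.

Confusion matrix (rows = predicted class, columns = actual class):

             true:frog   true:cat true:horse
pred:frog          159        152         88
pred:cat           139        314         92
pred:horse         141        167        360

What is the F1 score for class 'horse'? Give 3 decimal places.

0.596

Take TP from the diagonal, FP from the rest of the 'horse' prediction marginal, FN from the rest of the 'horse' actual marginal.
F1 score = 2·TP/(2·TP+FP+FN).
horse: TP=360, FP=141+167=308, FN=88+92=180 → 720/1208 = 0.5960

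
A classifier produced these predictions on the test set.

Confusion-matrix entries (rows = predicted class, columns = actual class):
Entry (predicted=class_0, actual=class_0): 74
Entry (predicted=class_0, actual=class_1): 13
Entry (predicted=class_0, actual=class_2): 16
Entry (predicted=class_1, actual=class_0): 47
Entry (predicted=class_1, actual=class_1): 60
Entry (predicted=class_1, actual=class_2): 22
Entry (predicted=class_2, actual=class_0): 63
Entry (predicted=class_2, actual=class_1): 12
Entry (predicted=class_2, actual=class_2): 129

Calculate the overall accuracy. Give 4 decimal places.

Accuracy = trace / total = (74+60+129=263) / 436 = 263/436 = 0.6032

0.6032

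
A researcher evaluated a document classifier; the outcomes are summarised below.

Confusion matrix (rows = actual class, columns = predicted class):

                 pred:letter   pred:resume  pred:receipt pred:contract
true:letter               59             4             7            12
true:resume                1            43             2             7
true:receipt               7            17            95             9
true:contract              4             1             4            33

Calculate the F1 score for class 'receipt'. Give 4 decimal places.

0.8051

One-vs-rest for 'receipt': TP = diagonal; FP = other classes predicted 'receipt'; FN = 'receipt' predicted as other.
F1 score = 2·TP/(2·TP+FP+FN).
receipt: TP=95, FP=7+2+4=13, FN=7+17+9=33 → 190/236 = 0.80508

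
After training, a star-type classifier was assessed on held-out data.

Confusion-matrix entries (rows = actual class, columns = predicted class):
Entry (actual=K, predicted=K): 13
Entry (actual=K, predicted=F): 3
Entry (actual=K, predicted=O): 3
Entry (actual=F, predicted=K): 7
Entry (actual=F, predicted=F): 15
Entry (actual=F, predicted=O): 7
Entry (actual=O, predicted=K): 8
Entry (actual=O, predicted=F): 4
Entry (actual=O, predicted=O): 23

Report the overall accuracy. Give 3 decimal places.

Accuracy = trace / total = (13+15+23=51) / 83 = 51/83 = 0.614

0.614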